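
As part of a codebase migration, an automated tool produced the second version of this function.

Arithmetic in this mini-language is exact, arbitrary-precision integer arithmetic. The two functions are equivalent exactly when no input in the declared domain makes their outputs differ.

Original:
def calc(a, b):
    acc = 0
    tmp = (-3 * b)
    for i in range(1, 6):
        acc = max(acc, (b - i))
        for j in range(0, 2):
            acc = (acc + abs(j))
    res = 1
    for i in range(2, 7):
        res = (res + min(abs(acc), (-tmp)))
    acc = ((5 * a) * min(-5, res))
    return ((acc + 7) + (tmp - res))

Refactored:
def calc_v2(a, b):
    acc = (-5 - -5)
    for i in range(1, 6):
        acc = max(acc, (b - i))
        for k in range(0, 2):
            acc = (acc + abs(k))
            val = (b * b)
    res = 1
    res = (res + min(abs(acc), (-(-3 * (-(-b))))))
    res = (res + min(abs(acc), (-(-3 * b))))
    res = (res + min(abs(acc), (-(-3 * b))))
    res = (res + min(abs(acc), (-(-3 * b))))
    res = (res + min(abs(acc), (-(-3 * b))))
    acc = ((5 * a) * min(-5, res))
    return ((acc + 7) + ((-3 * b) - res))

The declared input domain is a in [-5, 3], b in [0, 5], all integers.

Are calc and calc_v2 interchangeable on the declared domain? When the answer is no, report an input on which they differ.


Reading the diff, among the changes: min/max/abs usage differs, loop structure differs, local variable names differ, statement counts differ, constant usage differs, arithmetic usage differs.
Tracing a=2, b=5: calc: acc = 0; tmp = -15; [i=1]; acc = 4; [j=0]; acc = 4; [j=1]; acc = 5; [i=2]; acc = 5; [j=0]; acc = 5; [j=1]; acc = 6; [i=3]; acc = 6; [j=0]; acc = 6; [j=1]; acc = 7; [i=4]; acc = 7; [j=0]; acc = 7; [j=1]; acc = 8; [i=5]; acc = 8; [j=0]; acc = 8; [j=1]; acc = 9; res = 1; [i=2]; res = 10; [i=3]; res = 19; [i=4]; res = 28; [i=5]; res = 37; [i=6]; res = 46; acc = -50; return -104 | calc_v2: acc = 0; [i=1]; acc = 4; [k=0]; acc = 4; val = 25; [k=1]; acc = 5; val = 25; [i=2]; acc = 5; [k=0]; acc = 5; val = 25; [k=1]; acc = 6; val = 25; [i=3]; acc = 6; [k=0]; acc = 6; val = 25; [k=1]; acc = 7; val = 25; [i=4]; acc = 7; [k=0]; acc = 7; val = 25; [k=1]; acc = 8; val = 25; [i=5]; acc = 8; [k=0]; acc = 8; val = 25; [k=1]; acc = 9; val = 25; res = 1; res = 10; res = 19; res = 28; res = 37; res = 46; acc = -50; return -104 — matching result -104.
Across all 54 domain points the two functions coincide.
verdict: equivalent


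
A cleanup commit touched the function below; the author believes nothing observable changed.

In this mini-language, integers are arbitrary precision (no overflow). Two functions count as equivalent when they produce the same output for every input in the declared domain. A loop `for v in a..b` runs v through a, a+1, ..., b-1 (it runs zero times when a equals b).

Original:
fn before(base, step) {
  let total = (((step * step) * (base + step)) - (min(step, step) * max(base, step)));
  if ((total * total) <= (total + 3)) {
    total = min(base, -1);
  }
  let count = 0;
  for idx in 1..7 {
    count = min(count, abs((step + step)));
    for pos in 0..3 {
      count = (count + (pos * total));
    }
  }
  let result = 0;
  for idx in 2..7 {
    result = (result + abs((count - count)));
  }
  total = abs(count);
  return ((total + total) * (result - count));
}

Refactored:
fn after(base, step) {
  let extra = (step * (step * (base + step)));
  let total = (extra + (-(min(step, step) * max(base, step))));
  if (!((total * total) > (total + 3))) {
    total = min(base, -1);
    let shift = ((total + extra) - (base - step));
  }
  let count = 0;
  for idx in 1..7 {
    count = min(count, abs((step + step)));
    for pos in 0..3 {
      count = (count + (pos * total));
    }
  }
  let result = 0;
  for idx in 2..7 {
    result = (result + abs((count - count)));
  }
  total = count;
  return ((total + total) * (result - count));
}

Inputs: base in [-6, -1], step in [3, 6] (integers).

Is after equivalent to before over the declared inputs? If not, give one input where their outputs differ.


Try base=-6, step=3.
before: total=-36, then ((total * total) <= (total + 3)) is false, then count=0, then (idx=1), then count=0, then (pos=0), then count=0, then (pos=1), then count=-36, then (pos=2), then count=-108, then (idx=2), then count=-108, then (pos=0), then count=-108, then (pos=1), then count=-144, then (pos=2), then count=-216, then (idx=3), then count=-216, then (pos=0), then count=-216, then (pos=1), then count=-252, then (pos=2), then count=-324, then (idx=4), then count=-324, then (pos=0), then count=-324, then (pos=1), then count=-360, then (pos=2), then count=-432, then (idx=5), then count=-432, then (pos=0), then count=-432, then (pos=1), then count=-468, then (pos=2), then count=-540, then (idx=6), then count=-540, then (pos=0), then count=-540, then (pos=1), then count=-576, then (pos=2), then count=-648, then result=0, then (idx=2), then result=0, then (idx=3), then result=0, then (idx=4), then result=0, then (idx=5), then result=0, then (idx=6), then result=0, then total=648, then returns 839808
after: extra=-27, then total=-36, then (!((total * total) > (total + 3))) is false, then count=0, then (idx=1), then count=0, then (pos=0), then count=0, then (pos=1), then count=-36, then (pos=2), then count=-108, then (idx=2), then count=-108, then (pos=0), then count=-108, then (pos=1), then count=-144, then (pos=2), then count=-216, then (idx=3), then count=-216, then (pos=0), then count=-216, then (pos=1), then count=-252, then (pos=2), then count=-324, then (idx=4), then count=-324, then (pos=0), then count=-324, then (pos=1), then count=-360, then (pos=2), then count=-432, then (idx=5), then count=-432, then (pos=0), then count=-432, then (pos=1), then count=-468, then (pos=2), then count=-540, then (idx=6), then count=-540, then (pos=0), then count=-540, then (pos=1), then count=-576, then (pos=2), then count=-648, then result=0, then (idx=2), then result=0, then (idx=3), then result=0, then (idx=4), then result=0, then (idx=5), then result=0, then (idx=6), then result=0, then total=-648, then returns -839808
839808 vs -839808 — the two versions disagree here.
verdict: not equivalent; witness: base=-6, step=3


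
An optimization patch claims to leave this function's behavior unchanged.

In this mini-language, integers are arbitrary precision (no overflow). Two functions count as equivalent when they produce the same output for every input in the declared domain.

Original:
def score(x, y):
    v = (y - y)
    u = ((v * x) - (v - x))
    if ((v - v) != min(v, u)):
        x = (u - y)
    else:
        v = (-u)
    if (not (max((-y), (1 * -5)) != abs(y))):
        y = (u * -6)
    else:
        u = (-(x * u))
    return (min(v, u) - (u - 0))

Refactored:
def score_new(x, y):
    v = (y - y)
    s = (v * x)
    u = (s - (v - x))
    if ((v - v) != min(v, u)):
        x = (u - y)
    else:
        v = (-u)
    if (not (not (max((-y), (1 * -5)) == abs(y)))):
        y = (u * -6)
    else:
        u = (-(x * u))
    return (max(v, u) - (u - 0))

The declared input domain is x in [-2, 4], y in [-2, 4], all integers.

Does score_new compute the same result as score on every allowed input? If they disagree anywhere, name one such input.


These are not equivalent — on x=-2, y=-2 the outputs split (0 vs 2).
score: v=0, then u=-2, then ((v - v) != min(v, u)) is true, then x=0, then (not (max((-y), (1 * -5)) != abs(y))) is true, then y=12, then returns 0
score_new: v=0, then s=0, then u=-2, then ((v - v) != min(v, u)) is true, then x=0, then (not (not (max((-y), (1 * -5)) == abs(y)))) is true, then y=12, then returns 2
verdict: not equivalent; witness: x=-2, y=-2


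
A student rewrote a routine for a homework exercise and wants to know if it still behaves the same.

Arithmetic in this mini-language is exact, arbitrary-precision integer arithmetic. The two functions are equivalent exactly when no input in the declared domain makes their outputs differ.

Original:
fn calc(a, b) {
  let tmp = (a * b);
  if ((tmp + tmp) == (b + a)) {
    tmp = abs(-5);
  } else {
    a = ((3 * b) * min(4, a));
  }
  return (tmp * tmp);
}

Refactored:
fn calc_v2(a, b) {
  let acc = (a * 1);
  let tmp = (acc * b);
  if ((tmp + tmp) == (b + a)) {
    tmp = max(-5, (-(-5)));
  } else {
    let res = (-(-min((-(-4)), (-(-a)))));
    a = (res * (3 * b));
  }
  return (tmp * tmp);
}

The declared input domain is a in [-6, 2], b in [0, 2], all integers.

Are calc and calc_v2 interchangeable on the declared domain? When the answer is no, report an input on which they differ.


Behavior is preserved: although statement counts differ, and arithmetic usage differs, and local variable names differ, and constant usage differs, and min/max/abs usage differs, the outputs never diverge.
One worked example (a=2, b=2) — calc: tmp=4, then ((tmp + tmp) == (b + a)) is false, then a=12, then returns 16; calc_v2: acc=2, then tmp=4, then ((tmp + tmp) == (b + a)) is false, then res=2, then a=12, then returns 16; agreement on 16.
An exhaustive pass over the 27 declared inputs shows identical outputs.
verdict: equivalent


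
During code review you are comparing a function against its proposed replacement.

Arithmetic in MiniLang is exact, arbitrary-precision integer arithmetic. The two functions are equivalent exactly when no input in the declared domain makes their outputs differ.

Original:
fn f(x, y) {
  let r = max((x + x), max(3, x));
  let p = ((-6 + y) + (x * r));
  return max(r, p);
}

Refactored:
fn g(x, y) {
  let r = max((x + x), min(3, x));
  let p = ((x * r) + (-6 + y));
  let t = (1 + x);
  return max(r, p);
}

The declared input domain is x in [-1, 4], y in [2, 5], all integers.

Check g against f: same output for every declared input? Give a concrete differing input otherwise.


These are not equivalent — on x=-1, y=2 the outputs split (3 vs -1).
f: r := 3 | p := -7 | result 3
g: r := -1 | p := -3 | t := 0 | result -1
verdict: not equivalent; witness: x=-1, y=2


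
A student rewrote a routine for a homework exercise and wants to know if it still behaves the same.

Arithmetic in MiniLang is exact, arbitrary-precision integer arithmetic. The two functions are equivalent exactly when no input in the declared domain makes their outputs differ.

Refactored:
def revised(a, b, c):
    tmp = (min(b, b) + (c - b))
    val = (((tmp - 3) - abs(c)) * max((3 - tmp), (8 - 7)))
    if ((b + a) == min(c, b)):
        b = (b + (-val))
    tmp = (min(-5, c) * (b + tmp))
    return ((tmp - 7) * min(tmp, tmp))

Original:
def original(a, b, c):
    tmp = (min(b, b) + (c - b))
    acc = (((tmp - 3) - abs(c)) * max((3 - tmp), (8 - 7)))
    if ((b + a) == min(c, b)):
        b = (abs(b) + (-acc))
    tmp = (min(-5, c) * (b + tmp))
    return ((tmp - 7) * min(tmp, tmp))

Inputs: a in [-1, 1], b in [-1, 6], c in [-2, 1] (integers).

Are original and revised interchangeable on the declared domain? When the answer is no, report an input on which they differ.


The rewrite breaks on a=-1, b=-1, c=-2, where the results are 30090 and 26720.
original: tmp = -2; acc = -35; ((b + a) == min(c, b)) -> true; b = 36; tmp = -170; return 30090
revised: tmp = -2; val = -35; ((b + a) == min(c, b)) -> true; b = 34; tmp = -160; return 26720
verdict: not equivalent; witness: a=-1, b=-1, c=-2


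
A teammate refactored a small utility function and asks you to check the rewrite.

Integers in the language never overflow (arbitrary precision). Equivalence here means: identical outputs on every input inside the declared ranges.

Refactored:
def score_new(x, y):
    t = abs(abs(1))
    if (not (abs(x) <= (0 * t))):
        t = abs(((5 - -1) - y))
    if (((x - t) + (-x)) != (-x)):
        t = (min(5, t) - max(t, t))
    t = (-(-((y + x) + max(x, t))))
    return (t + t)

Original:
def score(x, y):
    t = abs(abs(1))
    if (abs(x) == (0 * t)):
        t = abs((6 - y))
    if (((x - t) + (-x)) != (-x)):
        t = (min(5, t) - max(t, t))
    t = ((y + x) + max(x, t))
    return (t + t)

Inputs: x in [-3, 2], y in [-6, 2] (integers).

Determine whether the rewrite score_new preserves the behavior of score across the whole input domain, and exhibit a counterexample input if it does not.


Run the pair on x=-3, y=-6.
score: t := 1 | (abs(x) == (0 * t)): false | (((x - t) + (-x)) != (-x)): true | t := 0 | t := -9 | result -18
score_new: t := 1 | (not (abs(x) <= (0 * t))): true | t := 12 | (((x - t) + (-x)) != (-x)): true | t := -7 | t := -12 | result -24
-18 vs -24 — the two versions disagree here.
verdict: not equivalent; witness: x=-3, y=-6


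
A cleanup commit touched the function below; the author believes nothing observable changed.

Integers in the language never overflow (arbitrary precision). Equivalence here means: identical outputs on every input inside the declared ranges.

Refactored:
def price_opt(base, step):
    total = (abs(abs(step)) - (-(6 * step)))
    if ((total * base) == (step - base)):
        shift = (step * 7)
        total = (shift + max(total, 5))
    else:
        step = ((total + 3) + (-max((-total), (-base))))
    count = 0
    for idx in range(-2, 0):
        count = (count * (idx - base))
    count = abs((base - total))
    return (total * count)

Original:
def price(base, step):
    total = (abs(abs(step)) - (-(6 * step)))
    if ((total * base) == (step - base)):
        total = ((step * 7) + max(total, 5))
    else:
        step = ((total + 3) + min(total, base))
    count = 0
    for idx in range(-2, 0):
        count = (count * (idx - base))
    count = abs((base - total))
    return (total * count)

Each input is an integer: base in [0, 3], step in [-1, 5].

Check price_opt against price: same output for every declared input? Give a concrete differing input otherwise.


This is a faithful refactor — statement counts differ; local variable names differ; min/max/abs usage differs, but the computed results match everywhere.
One worked example (base=2, step=-1) — price: total becomes -5; next ((total * base) == (step - base)) evaluates to false; next step becomes -7; next count becomes 0; next at idx=-2:; next count becomes 0; next at idx=-1:; next count becomes 0; next count becomes 7; next final value -35; price_opt: total becomes -5; next ((total * base) == (step - base)) evaluates to false; next step becomes -7; next count becomes 0; next at idx=-2:; next count becomes 0; next at idx=-1:; next count becomes 0; next count becomes 7; next final value -35; agreement on -35.
Every one of the 28 inputs gives matching results.
verdict: equivalent


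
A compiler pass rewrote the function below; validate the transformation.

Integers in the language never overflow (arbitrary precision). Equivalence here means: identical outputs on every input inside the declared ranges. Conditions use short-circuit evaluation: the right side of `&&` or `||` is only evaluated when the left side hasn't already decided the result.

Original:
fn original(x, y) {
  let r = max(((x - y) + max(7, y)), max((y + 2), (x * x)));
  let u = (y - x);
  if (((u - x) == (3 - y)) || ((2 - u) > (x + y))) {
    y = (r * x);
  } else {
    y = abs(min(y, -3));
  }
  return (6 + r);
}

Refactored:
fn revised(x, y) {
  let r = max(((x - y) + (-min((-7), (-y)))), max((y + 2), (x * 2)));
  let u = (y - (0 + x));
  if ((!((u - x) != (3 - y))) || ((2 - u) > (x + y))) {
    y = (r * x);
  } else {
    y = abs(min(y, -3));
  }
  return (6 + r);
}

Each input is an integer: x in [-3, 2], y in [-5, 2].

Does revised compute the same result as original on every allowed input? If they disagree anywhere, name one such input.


Evaluate both at x=-3, y=-4.
original: r = 9; u = -1; (((u - x) == (3 - y)) || ((2 - u) > (x + y))) -> true; y = -27; return 15
revised: r = 8; u = -1; ((!((u - x) != (3 - y))) || ((2 - u) > (x + y))) -> true; y = -24; return 14
15 != 14, so the rewrite changes behavior.
verdict: not equivalent; witness: x=-3, y=-4


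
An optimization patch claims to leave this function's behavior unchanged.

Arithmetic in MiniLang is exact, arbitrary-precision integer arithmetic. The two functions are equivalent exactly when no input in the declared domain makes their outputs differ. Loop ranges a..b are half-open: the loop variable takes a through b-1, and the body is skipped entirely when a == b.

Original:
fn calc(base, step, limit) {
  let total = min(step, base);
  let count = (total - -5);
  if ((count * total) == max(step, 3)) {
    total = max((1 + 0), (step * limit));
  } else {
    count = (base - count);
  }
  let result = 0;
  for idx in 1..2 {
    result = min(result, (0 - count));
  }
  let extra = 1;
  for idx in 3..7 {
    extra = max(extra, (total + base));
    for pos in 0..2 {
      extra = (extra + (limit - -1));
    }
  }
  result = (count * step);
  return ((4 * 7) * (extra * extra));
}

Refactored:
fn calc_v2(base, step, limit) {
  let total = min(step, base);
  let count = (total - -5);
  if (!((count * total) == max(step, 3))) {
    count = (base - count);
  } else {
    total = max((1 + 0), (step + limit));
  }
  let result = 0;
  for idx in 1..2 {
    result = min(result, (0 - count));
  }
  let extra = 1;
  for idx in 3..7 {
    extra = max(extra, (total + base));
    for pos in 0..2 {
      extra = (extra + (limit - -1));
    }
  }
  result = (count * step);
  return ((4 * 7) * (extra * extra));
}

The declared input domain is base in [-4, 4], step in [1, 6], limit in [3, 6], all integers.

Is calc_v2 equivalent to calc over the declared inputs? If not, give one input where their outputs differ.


There is a counterexample at base=1, step=6, limit=3: 72828 on one side, 49392 on the other.
calc: total := 1 | count := 6 | ((count * total) == max(step, 3)): true | total := 18 | result := 0 | iter idx=1: | result := -6 | extra := 1 | iter idx=3: | extra := 19 | iter pos=0: | extra := 23 | iter pos=1: | extra := 27 | iter idx=4: | extra := 27 | iter pos=0: | extra := 31 | iter pos=1: | extra := 35 | iter idx=5: | extra := 35 | iter pos=0: | extra := 39 | iter pos=1: | extra := 43 | iter idx=6: | extra := 43 | iter pos=0: | extra := 47 | iter pos=1: | extra := 51 | result := 36 | result 72828
calc_v2: total := 1 | count := 6 | (!((count * total) == max(step, 3))): false | total := 9 | result := 0 | iter idx=1: | result := -6 | extra := 1 | iter idx=3: | extra := 10 | iter pos=0: | extra := 14 | iter pos=1: | extra := 18 | iter idx=4: | extra := 18 | iter pos=0: | extra := 22 | iter pos=1: | extra := 26 | iter idx=5: | extra := 26 | iter pos=0: | extra := 30 | iter pos=1: | extra := 34 | iter idx=6: | extra := 34 | iter pos=0: | extra := 38 | iter pos=1: | extra := 42 | result := 36 | result 49392
verdict: not equivalent; witness: base=1, step=6, limit=3


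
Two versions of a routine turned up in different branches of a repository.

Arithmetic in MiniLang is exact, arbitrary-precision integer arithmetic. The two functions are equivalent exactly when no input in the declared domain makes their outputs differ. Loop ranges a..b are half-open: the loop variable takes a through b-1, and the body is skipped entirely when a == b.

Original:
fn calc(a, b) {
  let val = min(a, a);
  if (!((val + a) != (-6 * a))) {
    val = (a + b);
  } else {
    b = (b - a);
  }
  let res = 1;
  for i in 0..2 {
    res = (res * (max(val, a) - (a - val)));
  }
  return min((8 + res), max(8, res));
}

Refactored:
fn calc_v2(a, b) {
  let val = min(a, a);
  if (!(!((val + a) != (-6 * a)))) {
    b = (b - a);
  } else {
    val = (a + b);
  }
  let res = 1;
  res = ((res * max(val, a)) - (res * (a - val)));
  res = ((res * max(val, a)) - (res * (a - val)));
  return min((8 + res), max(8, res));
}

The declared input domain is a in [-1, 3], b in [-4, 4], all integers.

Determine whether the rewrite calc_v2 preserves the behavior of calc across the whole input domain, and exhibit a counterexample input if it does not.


The two are interchangeable: local variable names differ; arithmetic usage differs; boolean connective usage differs; loop structure differs; min/max/abs usage differs, and every declared input agrees.
Spot check at a=0, b=4 — calc: val := 0 | (!((val + a) != (-6 * a))): true | val := 4 | res := 1 | iter i=0: | res := 8 | iter i=1: | res := 64 | result 64. calc_v2: val := 0 | (!(!((val + a) != (-6 * a)))): false | val := 4 | res := 1 | res := 8 | res := 64 | result 64. Both give 64.
Sweeping the whole domain (45 inputs) finds no disagreement.
verdict: equivalent


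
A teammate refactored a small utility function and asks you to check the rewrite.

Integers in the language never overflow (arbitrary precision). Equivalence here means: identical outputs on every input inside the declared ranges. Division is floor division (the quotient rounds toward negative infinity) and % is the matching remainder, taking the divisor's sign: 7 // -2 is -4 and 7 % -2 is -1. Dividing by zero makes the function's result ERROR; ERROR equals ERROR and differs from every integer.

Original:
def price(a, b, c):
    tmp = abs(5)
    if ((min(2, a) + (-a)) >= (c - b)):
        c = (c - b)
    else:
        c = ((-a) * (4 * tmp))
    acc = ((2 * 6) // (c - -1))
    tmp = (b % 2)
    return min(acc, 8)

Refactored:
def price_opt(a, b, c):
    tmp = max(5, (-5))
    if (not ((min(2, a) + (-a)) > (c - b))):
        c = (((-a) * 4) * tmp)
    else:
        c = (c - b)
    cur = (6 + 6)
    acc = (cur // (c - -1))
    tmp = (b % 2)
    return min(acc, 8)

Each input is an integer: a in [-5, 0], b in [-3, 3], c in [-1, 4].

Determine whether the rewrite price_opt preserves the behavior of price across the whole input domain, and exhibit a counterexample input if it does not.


The rewrite breaks on a=-5, b=-1, c=-1, where the results are 8 and 0.
price: tmp := 5 | ((min(2, a) + (-a)) >= (c - b)): true | c := 0 | acc := 12 | tmp := 1 | result 8
price_opt: tmp := 5 | (not ((min(2, a) + (-a)) > (c - b))): true | c := 100 | cur := 12 | acc := 0 | tmp := 1 | result 0
verdict: not equivalent; witness: a=-5, b=-1, c=-1


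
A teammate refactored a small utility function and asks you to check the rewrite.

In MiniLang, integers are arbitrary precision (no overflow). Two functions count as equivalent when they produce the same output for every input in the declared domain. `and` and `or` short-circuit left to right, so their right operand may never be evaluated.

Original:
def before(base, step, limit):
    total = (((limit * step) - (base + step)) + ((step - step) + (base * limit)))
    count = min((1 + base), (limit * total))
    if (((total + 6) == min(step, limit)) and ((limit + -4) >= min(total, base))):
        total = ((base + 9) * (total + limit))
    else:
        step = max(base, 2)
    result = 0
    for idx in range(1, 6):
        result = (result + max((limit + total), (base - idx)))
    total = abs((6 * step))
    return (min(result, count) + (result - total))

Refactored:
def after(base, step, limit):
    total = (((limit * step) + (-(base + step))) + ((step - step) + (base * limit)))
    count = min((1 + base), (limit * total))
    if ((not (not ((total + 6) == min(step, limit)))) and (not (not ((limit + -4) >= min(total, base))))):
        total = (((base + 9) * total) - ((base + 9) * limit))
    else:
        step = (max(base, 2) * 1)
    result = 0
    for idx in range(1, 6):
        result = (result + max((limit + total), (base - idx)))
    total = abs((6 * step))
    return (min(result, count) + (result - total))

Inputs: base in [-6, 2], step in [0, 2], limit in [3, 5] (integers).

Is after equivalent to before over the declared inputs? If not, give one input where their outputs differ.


Try base=-4, step=2, limit=3.
before: total becomes -4; next count becomes -12; next (((total + 6) == min(step, limit)) and ((limit + -4) >= min(total, base))) evaluates to true; next total becomes -5; next result becomes 0; next at idx=1:; next result becomes -2; next at idx=2:; next result becomes -4; next at idx=3:; next result becomes -6; next at idx=4:; next result becomes -8; next at idx=5:; next result becomes -10; next total becomes 12; next final value -34
after: total becomes -4; next count becomes -12; next ((not (not ((total + 6) == min(step, limit)))) and (not (not ((limit + -4) >= min(total, base))))) evaluates to true; next total becomes -35; next result becomes 0; next at idx=1:; next result becomes -5; next at idx=2:; next result becomes -11; next at idx=3:; next result becomes -18; next at idx=4:; next result becomes -26; next at idx=5:; next result becomes -35; next total becomes 12; next final value -82
-34 != -82, so the rewrite changes behavior.
verdict: not equivalent; witness: base=-4, step=2, limit=3


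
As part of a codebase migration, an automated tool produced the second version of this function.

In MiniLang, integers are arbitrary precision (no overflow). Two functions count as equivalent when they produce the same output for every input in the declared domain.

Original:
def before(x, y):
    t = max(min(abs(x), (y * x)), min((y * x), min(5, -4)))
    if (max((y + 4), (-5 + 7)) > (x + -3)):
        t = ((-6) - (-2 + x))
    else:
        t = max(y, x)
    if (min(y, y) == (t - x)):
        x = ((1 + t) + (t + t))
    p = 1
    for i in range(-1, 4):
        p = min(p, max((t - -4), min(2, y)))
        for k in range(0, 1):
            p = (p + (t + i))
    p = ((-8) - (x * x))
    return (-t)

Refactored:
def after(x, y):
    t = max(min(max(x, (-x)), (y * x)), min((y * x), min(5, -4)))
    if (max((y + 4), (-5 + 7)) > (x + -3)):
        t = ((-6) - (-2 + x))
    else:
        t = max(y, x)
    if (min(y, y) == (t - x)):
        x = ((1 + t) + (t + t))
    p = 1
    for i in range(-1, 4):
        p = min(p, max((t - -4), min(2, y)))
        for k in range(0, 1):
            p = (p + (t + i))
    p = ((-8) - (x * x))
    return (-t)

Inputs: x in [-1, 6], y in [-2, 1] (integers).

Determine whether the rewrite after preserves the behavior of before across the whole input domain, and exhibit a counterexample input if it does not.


Although min/max/abs usage differs, 32/32 inputs agree.
verdict: equivalent


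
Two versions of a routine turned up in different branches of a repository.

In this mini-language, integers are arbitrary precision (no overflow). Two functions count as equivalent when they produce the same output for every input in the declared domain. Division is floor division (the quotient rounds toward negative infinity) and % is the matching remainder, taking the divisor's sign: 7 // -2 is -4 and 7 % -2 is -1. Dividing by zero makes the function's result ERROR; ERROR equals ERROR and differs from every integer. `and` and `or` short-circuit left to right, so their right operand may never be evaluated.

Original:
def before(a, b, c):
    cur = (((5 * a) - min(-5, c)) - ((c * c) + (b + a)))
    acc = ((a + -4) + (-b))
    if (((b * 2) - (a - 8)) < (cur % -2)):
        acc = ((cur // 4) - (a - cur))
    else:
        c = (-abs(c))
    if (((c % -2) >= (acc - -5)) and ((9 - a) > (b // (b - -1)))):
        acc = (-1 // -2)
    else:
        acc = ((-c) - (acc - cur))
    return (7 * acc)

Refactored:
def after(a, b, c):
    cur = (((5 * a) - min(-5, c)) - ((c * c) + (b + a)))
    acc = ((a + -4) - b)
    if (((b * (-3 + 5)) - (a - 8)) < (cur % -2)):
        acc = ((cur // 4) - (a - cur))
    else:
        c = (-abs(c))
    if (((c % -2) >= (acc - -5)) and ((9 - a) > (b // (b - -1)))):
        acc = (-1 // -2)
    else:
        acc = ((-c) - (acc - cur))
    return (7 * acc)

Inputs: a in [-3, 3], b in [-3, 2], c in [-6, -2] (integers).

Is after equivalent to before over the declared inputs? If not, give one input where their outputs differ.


This is a faithful refactor — constant usage differs; arithmetic usage differs, but the computed results match everywhere.
One worked example (a=-1, b=2, c=-4) — before: cur = -17; acc = -7; (((b * 2) - (a - 8)) < (cur % -2)) -> false; c = -4; (((c % -2) >= (acc - -5)) and ((9 - a) > (b // (b - -1)))) -> true; acc = 0; return 0; after: cur = -17; acc = -7; (((b * (-3 + 5)) - (a - 8)) < (cur % -2)) -> false; c = -4; (((c % -2) >= (acc - -5)) and ((9 - a) > (b // (b - -1)))) -> true; acc = 0; return 0; agreement on 0.
Sweeping the whole domain (210 inputs) finds no disagreement.
verdict: equivalent


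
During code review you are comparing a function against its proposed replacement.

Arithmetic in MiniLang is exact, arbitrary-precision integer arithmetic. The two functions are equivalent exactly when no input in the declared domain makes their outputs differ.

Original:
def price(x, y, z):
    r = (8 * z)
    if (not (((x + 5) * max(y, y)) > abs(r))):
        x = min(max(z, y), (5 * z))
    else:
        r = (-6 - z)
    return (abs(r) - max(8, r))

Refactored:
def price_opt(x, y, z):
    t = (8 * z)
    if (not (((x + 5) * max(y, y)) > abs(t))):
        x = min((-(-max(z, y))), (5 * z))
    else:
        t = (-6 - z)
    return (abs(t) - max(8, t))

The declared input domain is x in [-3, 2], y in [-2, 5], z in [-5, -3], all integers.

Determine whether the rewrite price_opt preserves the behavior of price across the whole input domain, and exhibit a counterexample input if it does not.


Side by side, the visible changes include: local variable names differ.
Tracing x=0, y=5, z=-3: price: r=-24, then (not (((x + 5) * max(y, y)) > abs(r))) is false, then r=-3, then returns -5 | price_opt: t=-24, then (not (((x + 5) * max(y, y)) > abs(t))) is false, then t=-3, then returns -5 — matching result -5.
Checked all 144 inputs in the declared domain: the outputs agree on every one.
verdict: equivalent


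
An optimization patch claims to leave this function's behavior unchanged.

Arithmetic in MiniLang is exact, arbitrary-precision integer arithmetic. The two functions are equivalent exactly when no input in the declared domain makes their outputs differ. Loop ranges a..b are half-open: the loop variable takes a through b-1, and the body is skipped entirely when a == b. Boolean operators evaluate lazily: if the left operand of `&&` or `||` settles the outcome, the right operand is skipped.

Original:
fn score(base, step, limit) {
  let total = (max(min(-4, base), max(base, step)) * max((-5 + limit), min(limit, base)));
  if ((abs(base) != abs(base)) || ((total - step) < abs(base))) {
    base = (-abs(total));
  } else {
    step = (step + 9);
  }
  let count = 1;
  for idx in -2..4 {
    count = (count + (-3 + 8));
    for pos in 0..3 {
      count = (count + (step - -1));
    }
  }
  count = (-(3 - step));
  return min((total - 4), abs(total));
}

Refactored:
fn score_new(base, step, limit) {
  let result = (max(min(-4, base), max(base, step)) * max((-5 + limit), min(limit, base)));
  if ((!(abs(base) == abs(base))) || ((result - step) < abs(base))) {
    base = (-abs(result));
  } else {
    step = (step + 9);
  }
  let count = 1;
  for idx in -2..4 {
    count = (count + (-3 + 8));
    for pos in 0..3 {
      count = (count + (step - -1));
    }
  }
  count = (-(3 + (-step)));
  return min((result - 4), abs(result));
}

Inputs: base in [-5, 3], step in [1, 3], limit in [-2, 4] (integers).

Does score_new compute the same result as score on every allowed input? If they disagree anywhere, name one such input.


Behavior is preserved: although boolean connective usage differs; arithmetic usage differs; local variable names differ; comparison usage differs, the outputs never diverge.
As a probe, take base=-1, step=2, limit=3: score runs total becomes -2; next ((abs(base) != abs(base)) || ((total - step) < abs(base))) evaluates to true; next base becomes -2; next count becomes 1; next at idx=-2:; next count becomes 6; next at pos=0:; next count becomes 9; next at pos=1:; next count becomes 12; next at pos=2:; next count becomes 15; next at idx=-1:; next count becomes 20; next at pos=0:; next count becomes 23; next at pos=1:; next count becomes 26; next at pos=2:; next count becomes 29; next at idx=0:; next count becomes 34; next at pos=0:; next count becomes 37; next at pos=1:; next count becomes 40; next at pos=2:; next count becomes 43; next at idx=1:; next count becomes 48; next at pos=0:; next count becomes 51; next at pos=1:; next count becomes 54; next at pos=2:; next count becomes 57; next at idx=2:; next count becomes 62; next at pos=0:; next count becomes 65; next at pos=1:; next count becomes 68; next at pos=2:; next count becomes 71; next at idx=3:; next count becomes 76; next at pos=0:; next count becomes 79; next at pos=1:; next count becomes 82; next at pos=2:; next count becomes 85; next count becomes -1; next final value -6; score_new runs result becomes -2; next ((!(abs(base) == abs(base))) || ((result - step) < abs(base))) evaluates to true; next base becomes -2; next count becomes 1; next at idx=-2:; next count becomes 6; next at pos=0:; next count becomes 9; next at pos=1:; next count becomes 12; next at pos=2:; next count becomes 15; next at idx=-1:; next count becomes 20; next at pos=0:; next count becomes 23; next at pos=1:; next count becomes 26; next at pos=2:; next count becomes 29; next at idx=0:; next count becomes 34; next at pos=0:; next count becomes 37; next at pos=1:; next count becomes 40; next at pos=2:; next count becomes 43; next at idx=1:; next count becomes 48; next at pos=0:; next count becomes 51; next at pos=1:; next count becomes 54; next at pos=2:; next count becomes 57; next at idx=2:; next count becomes 62; next at pos=0:; next count becomes 65; next at pos=1:; next count becomes 68; next at pos=2:; next count becomes 71; next at idx=3:; next count becomes 76; next at pos=0:; next count becomes 79; next at pos=1:; next count becomes 82; next at pos=2:; next count becomes 85; next count becomes -1; next final value -6; both end at -6.
Every one of the 189 inputs gives matching results.
verdict: equivalent


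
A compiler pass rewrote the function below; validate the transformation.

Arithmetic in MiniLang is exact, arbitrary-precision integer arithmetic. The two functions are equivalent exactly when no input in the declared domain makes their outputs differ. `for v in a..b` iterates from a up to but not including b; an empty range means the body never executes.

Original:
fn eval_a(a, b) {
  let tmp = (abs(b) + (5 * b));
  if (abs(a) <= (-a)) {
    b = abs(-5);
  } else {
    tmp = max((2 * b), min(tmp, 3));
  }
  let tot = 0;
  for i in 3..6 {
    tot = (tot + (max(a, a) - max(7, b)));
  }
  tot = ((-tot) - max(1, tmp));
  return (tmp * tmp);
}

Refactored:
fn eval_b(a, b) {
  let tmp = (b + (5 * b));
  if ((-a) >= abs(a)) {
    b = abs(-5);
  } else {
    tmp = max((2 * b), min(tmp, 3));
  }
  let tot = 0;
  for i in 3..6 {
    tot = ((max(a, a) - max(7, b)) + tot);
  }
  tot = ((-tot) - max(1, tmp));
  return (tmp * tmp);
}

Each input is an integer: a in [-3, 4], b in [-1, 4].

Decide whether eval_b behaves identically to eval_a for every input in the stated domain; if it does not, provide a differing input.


Evaluate both at a=-3, b=-1.
eval_a: tmp becomes -4; next (abs(a) <= (-a)) evaluates to true; next b becomes 5; next tot becomes 0; next at i=3:; next tot becomes -10; next at i=4:; next tot becomes -20; next at i=5:; next tot becomes -30; next tot becomes 29; next final value 16
eval_b: tmp becomes -6; next ((-a) >= abs(a)) evaluates to true; next b becomes 5; next tot becomes 0; next at i=3:; next tot becomes -10; next at i=4:; next tot becomes -20; next at i=5:; next tot becomes -30; next tot becomes 29; next final value 36
16 and 36 differ, so these are not the same function on this domain.
verdict: not equivalent; witness: a=-3, b=-1


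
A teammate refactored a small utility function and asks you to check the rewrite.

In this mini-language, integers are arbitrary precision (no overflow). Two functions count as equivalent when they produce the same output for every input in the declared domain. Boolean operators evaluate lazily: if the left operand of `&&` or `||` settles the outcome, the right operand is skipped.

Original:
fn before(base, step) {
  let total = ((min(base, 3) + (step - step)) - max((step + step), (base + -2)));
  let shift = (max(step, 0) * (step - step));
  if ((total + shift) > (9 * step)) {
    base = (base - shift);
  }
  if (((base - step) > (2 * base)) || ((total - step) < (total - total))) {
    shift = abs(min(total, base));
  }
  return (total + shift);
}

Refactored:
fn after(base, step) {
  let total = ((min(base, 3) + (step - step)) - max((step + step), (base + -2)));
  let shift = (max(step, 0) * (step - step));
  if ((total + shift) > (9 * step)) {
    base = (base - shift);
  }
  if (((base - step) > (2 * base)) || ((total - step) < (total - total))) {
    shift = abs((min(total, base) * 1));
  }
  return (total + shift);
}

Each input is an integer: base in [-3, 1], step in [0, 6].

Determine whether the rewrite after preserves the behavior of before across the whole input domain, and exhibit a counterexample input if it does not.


Comparing the listings, the differences include: constant usage differs, plus arithmetic usage differs.
One worked example (base=-2, step=6) — before: total = -14; shift = 0; ((total + shift) > (9 * step)) -> false; (((base - step) > (2 * base)) || ((total - step) < (total - total))) -> true; shift = 14; return 0; after: total = -14; shift = 0; ((total + shift) > (9 * step)) -> false; (((base - step) > (2 * base)) || ((total - step) < (total - total))) -> true; shift = 14; return 0; agreement on 0.
Sweeping the whole domain (35 inputs) finds no disagreement.
verdict: equivalent


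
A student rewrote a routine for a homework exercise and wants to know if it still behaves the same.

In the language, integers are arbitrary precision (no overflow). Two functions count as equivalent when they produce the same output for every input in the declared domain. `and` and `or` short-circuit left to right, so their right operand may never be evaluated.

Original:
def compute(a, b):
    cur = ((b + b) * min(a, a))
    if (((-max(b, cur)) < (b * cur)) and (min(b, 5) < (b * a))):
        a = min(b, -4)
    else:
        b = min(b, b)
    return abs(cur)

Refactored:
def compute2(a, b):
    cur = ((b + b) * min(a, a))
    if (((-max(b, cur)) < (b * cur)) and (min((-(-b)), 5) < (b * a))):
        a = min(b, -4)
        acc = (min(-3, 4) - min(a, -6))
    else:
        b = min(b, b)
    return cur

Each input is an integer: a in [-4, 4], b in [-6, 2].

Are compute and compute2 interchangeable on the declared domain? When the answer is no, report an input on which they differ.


Evaluate both at a=-4, b=1.
compute: cur becomes -8; next (((-max(b, cur)) < (b * cur)) and (min(b, 5) < (b * a))) evaluates to false; next b becomes 1; next final value 8
compute2: cur becomes -8; next (((-max(b, cur)) < (b * cur)) and (min((-(-b)), 5) < (b * a))) evaluates to false; next b becomes 1; next final value -8
8 != -8, so the rewrite changes behavior.
verdict: not equivalent; witness: a=-4, b=1


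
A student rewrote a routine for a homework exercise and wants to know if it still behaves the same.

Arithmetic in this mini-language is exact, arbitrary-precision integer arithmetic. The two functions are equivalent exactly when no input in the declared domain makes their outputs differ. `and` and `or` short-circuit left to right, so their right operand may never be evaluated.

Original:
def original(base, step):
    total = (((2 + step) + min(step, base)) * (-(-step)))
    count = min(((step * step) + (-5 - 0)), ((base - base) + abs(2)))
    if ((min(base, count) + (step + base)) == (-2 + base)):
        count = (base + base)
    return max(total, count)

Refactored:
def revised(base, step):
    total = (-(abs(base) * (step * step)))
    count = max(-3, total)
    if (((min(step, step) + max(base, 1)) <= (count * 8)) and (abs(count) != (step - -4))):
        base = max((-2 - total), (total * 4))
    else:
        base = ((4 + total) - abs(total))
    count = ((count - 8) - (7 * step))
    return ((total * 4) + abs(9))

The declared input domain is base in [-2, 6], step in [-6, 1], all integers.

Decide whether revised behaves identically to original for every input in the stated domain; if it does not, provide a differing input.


Not equivalent: base=-2, step=-6 separates them (60 vs -279).
original: total := 60 | count := 2 | ((min(base, count) + (step + base)) == (-2 + base)): false | result 60
revised: total := -72 | count := -3 | (((min(step, step) + max(base, 1)) <= (count * 8)) and (abs(count) != (step - -4))): false | base := -140 | count := 31 | result -279
verdict: not equivalent; witness: base=-2, step=-6
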